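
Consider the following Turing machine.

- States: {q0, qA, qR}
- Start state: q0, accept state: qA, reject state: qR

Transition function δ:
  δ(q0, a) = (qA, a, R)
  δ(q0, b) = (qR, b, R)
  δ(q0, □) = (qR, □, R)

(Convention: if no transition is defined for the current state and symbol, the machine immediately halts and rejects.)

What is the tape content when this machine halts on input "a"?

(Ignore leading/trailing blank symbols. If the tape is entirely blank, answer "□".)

Execution trace:
Initial: [q0]a
Step 1: δ(q0, a) = (qA, a, R) → a[qA]□

The machine reaches the accept state qA and halts.

Final tape (ignoring leading/trailing blanks): a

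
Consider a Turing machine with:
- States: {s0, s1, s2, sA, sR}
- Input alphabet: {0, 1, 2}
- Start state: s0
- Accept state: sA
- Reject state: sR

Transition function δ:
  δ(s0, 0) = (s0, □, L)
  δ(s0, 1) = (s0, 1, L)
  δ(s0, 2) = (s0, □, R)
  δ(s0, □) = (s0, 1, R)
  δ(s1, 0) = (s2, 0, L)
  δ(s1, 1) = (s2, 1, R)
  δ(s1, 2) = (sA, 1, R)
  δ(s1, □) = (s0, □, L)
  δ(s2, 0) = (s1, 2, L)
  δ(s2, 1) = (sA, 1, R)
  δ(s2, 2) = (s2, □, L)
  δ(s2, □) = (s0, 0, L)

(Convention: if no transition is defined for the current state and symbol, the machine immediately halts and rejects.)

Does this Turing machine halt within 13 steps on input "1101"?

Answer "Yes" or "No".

Execution trace:
Initial: [s0]1101
Step 1: δ(s0, 1) = (s0, 1, L) → [s0]□1101
Step 2: δ(s0, □) = (s0, 1, R) → 1[s0]1101
Step 3: δ(s0, 1) = (s0, 1, L) → [s0]11101
Step 4: δ(s0, 1) = (s0, 1, L) → [s0]□11101
Step 5: δ(s0, □) = (s0, 1, R) → 1[s0]11101
Step 6: δ(s0, 1) = (s0, 1, L) → [s0]111101
Step 7: δ(s0, 1) = (s0, 1, L) → [s0]□111101
Step 8: δ(s0, □) = (s0, 1, R) → 1[s0]111101
Step 9: δ(s0, 1) = (s0, 1, L) → [s0]1111101
Step 10: δ(s0, 1) = (s0, 1, L) → [s0]□1111101
Step 11: δ(s0, □) = (s0, 1, R) → 1[s0]1111101
Step 12: δ(s0, 1) = (s0, 1, L) → [s0]11111101
Step 13: δ(s0, 1) = (s0, 1, L) → [s0]□11111101

The machine has not reached a halting state after 13 steps.
The machine did not halt within the 13-step bound.

Answer: No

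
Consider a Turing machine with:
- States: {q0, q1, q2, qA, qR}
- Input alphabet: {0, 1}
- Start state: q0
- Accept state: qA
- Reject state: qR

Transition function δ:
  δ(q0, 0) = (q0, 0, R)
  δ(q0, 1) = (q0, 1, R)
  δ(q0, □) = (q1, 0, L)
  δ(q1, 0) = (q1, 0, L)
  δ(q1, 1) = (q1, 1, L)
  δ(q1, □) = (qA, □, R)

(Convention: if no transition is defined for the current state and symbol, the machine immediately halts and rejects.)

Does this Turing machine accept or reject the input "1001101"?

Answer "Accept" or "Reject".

Execution trace:
Initial: [q0]1001101
Step 1: δ(q0, 1) = (q0, 1, R) → 1[q0]001101
Step 2: δ(q0, 0) = (q0, 0, R) → 10[q0]01101
Step 3: δ(q0, 0) = (q0, 0, R) → 100[q0]1101
Step 4: δ(q0, 1) = (q0, 1, R) → 1001[q0]101
Step 5: δ(q0, 1) = (q0, 1, R) → 10011[q0]01
Step 6: δ(q0, 0) = (q0, 0, R) → 100110[q0]1
Step 7: δ(q0, 1) = (q0, 1, R) → 1001101[q0]□
Step 8: δ(q0, □) = (q1, 0, L) → 100110[q1]10
Step 9: δ(q1, 1) = (q1, 1, L) → 10011[q1]010
Step 10: δ(q1, 0) = (q1, 0, L) → 1001[q1]1010
Step 11: δ(q1, 1) = (q1, 1, L) → 100[q1]11010
Step 12: δ(q1, 1) = (q1, 1, L) → 10[q1]011010
Step 13: δ(q1, 0) = (q1, 0, L) → 1[q1]0011010
Step 14: δ(q1, 0) = (q1, 0, L) → [q1]10011010
Step 15: δ(q1, 1) = (q1, 1, L) → [q1]□10011010
Step 16: δ(q1, □) = (qA, □, R) → □[qA]10011010

The machine reaches the accept state qA and halts.

Answer: Accept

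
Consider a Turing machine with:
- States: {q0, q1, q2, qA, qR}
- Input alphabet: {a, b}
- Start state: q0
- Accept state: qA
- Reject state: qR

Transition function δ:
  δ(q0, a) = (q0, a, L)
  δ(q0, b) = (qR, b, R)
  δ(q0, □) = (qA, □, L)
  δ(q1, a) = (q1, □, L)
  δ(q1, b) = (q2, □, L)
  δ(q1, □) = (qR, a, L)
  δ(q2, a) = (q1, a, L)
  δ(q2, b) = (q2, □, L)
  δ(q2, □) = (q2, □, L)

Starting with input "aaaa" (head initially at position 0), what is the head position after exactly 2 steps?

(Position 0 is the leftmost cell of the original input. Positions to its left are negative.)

Execution trace (head position shown):
Step 0: [q0]aaaa  (head at position 0)
Step 1: move left → [q0]□aaaa  (head at position -1)
Step 2: move left → [qA]□□aaaa  (head at position -2)

After 2 steps, the head is at position -2.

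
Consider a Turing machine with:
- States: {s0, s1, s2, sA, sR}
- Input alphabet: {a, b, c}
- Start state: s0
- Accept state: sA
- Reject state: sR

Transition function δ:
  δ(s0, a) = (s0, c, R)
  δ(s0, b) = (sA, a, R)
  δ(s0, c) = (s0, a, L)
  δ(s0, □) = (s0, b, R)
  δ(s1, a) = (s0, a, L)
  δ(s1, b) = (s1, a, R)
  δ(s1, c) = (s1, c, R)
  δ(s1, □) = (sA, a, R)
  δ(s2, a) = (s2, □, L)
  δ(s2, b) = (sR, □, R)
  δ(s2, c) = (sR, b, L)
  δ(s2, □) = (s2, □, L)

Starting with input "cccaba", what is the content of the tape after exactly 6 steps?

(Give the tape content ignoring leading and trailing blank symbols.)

Execution trace:
Initial: [s0]cccaba
Step 1: δ(s0, c) = (s0, a, L) → [s0]□accaba
Step 2: δ(s0, □) = (s0, b, R) → b[s0]accaba
Step 3: δ(s0, a) = (s0, c, R) → bc[s0]ccaba
Step 4: δ(s0, c) = (s0, a, L) → b[s0]cacaba
Step 5: δ(s0, c) = (s0, a, L) → [s0]baacaba
Step 6: δ(s0, b) = (sA, a, R) → a[sA]aacaba

The machine reaches the accept state sA and halts.

After 6 steps, the tape (ignoring leading/trailing blanks) is: aaacaba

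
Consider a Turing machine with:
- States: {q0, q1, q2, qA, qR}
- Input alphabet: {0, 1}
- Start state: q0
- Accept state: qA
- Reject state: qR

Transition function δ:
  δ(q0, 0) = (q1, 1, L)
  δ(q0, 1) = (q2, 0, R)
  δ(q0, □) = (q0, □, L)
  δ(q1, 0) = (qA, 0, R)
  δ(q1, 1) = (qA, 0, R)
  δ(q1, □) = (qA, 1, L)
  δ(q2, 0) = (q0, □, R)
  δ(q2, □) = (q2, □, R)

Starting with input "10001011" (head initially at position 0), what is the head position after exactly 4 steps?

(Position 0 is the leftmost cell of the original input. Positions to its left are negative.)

Execution trace (head position shown):
Step 0: [q0]10001011  (head at position 0)
Step 1: move right → 0[q2]0001011  (head at position 1)
Step 2: move right → 0□[q0]001011  (head at position 2)
Step 3: move left → 0[q1]□101011  (head at position 1)
Step 4: move left → [qA]01101011  (head at position 0)

After 4 steps, the head is at position 0.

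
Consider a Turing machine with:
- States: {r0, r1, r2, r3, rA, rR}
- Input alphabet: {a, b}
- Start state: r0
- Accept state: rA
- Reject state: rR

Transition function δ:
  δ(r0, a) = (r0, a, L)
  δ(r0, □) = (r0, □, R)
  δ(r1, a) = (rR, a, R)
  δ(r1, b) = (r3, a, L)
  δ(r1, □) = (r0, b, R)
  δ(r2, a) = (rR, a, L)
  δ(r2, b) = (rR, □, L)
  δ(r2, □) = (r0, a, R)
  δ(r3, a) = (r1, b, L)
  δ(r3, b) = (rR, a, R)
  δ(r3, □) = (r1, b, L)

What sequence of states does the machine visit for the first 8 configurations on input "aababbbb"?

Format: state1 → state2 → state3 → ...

Execution trace:
Initial: [r0]aababbbb
Step 1: δ(r0, a) = (r0, a, L) → [r0]□aababbbb
Step 2: δ(r0, □) = (r0, □, R) → □[r0]aababbbb
Step 3: δ(r0, a) = (r0, a, L) → [r0]□aababbbb
Step 4: δ(r0, □) = (r0, □, R) → □[r0]aababbbb
Step 5: δ(r0, a) = (r0, a, L) → [r0]□aababbbb
Step 6: δ(r0, □) = (r0, □, R) → □[r0]aababbbb
Step 7: δ(r0, a) = (r0, a, L) → [r0]□aababbbb

State sequence: r0 → r0 → r0 → r0 → r0 → r0 → r0 → r0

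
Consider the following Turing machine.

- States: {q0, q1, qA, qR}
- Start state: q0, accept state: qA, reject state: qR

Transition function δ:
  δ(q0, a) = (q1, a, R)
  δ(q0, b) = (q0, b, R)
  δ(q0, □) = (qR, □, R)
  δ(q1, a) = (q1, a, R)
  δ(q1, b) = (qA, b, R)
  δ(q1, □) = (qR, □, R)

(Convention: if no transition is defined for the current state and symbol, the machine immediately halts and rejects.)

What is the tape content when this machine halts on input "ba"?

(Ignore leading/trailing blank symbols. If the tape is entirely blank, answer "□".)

Execution trace:
Initial: [q0]ba
Step 1: δ(q0, b) = (q0, b, R) → b[q0]a
Step 2: δ(q0, a) = (q1, a, R) → ba[q1]□
Step 3: δ(q1, □) = (qR, □, R) → ba□[qR]□

The machine reaches the reject state qR and halts.

Final tape (ignoring leading/trailing blanks): ba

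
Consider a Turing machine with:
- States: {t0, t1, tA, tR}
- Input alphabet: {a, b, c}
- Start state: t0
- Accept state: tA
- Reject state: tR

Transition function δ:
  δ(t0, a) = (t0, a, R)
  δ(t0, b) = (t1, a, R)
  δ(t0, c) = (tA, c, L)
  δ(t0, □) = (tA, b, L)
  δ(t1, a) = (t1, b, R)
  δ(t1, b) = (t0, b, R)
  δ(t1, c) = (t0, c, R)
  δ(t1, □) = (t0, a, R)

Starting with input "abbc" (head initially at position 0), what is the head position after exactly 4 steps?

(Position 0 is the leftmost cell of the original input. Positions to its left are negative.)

Execution trace (head position shown):
Step 0: [t0]abbc  (head at position 0)
Step 1: move right → a[t0]bbc  (head at position 1)
Step 2: move right → aa[t1]bc  (head at position 2)
Step 3: move right → aab[t0]c  (head at position 3)
Step 4: move left → aa[tA]bc  (head at position 2)

After 4 steps, the head is at position 2.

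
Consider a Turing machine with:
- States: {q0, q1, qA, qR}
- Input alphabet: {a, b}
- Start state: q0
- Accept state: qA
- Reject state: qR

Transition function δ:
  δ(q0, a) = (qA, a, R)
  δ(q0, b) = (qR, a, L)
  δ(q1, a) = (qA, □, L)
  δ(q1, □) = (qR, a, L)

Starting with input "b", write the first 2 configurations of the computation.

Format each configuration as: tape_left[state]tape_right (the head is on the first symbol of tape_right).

Transitions applied:
Step 1: δ(q0, b) = (qR, a, L)

The first 2 configurations are:
[q0]b ⊢ [qR]□a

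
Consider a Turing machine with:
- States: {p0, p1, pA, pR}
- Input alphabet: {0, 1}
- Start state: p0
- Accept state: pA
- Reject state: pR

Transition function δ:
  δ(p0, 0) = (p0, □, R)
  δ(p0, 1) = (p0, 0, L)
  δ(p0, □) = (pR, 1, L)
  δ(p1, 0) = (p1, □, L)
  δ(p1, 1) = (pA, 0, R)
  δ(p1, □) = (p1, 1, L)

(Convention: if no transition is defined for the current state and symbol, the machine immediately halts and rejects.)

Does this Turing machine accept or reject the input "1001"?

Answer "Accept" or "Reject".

Execution trace:
Initial: [p0]1001
Step 1: δ(p0, 1) = (p0, 0, L) → [p0]□0001
Step 2: δ(p0, □) = (pR, 1, L) → [pR]□10001

The machine reaches the reject state pR and halts.

Answer: Reject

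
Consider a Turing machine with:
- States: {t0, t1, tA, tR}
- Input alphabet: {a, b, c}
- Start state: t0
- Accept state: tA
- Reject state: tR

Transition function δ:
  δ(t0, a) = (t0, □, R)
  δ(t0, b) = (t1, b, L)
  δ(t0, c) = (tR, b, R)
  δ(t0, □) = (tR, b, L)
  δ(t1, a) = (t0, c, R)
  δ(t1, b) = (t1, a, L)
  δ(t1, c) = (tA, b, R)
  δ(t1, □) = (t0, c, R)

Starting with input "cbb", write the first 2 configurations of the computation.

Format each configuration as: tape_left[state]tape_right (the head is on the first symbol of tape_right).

Transitions applied:
Step 1: δ(t0, c) = (tR, b, R)

The first 2 configurations are:
[t0]cbb ⊢ b[tR]bb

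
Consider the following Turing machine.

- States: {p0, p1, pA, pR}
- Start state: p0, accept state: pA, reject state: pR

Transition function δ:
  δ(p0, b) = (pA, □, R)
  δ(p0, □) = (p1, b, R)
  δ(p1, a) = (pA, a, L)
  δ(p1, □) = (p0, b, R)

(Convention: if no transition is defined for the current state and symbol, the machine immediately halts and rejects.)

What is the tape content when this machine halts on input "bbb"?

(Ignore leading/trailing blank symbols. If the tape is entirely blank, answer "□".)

Execution trace:
Initial: [p0]bbb
Step 1: δ(p0, b) = (pA, □, R) → □[pA]bb

The machine reaches the accept state pA and halts.

Final tape (ignoring leading/trailing blanks): bb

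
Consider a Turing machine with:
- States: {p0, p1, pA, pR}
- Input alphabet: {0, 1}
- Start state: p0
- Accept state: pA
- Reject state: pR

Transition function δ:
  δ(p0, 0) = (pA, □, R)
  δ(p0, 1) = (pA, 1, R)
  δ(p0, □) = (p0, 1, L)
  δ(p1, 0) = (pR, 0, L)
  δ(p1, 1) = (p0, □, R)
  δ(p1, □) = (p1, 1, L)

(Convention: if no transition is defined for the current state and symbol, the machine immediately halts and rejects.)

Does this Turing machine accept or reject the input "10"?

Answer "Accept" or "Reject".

Execution trace:
Initial: [p0]10
Step 1: δ(p0, 1) = (pA, 1, R) → 1[pA]0

The machine reaches the accept state pA and halts.

Answer: Accept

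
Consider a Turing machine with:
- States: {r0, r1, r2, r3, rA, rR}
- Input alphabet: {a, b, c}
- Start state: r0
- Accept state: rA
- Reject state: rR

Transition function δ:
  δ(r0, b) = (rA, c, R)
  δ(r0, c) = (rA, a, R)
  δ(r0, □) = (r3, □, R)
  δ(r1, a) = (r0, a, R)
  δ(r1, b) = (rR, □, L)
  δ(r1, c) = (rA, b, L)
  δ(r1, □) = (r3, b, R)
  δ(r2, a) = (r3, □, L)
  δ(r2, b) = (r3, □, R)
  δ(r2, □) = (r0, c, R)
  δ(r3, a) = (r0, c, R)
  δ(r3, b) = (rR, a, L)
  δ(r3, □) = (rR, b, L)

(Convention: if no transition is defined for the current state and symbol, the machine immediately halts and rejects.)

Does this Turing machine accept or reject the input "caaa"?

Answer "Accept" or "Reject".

Execution trace:
Initial: [r0]caaa
Step 1: δ(r0, c) = (rA, a, R) → a[rA]aaa

The machine reaches the accept state rA and halts.

Answer: Accept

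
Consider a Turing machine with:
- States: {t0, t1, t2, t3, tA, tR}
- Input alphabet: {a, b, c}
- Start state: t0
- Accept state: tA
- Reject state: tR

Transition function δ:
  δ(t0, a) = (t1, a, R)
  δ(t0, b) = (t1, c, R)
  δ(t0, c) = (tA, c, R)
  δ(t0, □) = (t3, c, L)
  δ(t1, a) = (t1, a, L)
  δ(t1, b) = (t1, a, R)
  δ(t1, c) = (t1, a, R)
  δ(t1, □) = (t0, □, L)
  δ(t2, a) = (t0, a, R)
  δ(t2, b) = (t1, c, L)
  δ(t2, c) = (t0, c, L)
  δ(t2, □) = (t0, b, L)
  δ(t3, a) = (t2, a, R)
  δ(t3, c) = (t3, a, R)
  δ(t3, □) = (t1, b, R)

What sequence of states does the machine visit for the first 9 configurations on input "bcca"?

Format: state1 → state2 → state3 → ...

Execution trace:
Initial: [t0]bcca
Step 1: δ(t0, b) = (t1, c, R) → c[t1]cca
Step 2: δ(t1, c) = (t1, a, R) → ca[t1]ca
Step 3: δ(t1, c) = (t1, a, R) → caa[t1]a
Step 4: δ(t1, a) = (t1, a, L) → ca[t1]aa
Step 5: δ(t1, a) = (t1, a, L) → c[t1]aaa
Step 6: δ(t1, a) = (t1, a, L) → [t1]caaa
Step 7: δ(t1, c) = (t1, a, R) → a[t1]aaa
Step 8: δ(t1, a) = (t1, a, L) → [t1]aaaa

State sequence: t0 → t1 → t1 → t1 → t1 → t1 → t1 → t1 → t1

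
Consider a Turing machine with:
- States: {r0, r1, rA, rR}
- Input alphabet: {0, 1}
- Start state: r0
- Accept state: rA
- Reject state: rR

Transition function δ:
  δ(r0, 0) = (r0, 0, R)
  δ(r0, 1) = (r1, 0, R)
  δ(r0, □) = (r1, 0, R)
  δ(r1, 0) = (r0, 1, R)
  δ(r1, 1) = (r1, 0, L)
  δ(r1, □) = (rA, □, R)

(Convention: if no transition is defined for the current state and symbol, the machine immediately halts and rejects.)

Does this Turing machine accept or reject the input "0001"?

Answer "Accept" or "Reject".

Execution trace:
Initial: [r0]0001
Step 1: δ(r0, 0) = (r0, 0, R) → 0[r0]001
Step 2: δ(r0, 0) = (r0, 0, R) → 00[r0]01
Step 3: δ(r0, 0) = (r0, 0, R) → 000[r0]1
Step 4: δ(r0, 1) = (r1, 0, R) → 0000[r1]□
Step 5: δ(r1, □) = (rA, □, R) → 0000□[rA]□

The machine reaches the accept state rA and halts.

Answer: Accept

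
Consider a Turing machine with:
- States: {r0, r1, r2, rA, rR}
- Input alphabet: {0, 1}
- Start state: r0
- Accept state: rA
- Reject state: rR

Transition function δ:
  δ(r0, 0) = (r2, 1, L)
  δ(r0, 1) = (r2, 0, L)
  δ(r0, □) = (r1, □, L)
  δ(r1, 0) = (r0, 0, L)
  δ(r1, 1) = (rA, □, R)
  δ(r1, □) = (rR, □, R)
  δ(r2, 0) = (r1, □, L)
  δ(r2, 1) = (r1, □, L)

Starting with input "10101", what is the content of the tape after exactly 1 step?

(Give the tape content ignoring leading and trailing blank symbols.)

Execution trace:
Initial: [r0]10101
Step 1: δ(r0, 1) = (r2, 0, L) → [r2]□00101

No transition is defined for δ(r2, □). By convention the machine halts and rejects.

After 1 step, the tape (ignoring leading/trailing blanks) is: 00101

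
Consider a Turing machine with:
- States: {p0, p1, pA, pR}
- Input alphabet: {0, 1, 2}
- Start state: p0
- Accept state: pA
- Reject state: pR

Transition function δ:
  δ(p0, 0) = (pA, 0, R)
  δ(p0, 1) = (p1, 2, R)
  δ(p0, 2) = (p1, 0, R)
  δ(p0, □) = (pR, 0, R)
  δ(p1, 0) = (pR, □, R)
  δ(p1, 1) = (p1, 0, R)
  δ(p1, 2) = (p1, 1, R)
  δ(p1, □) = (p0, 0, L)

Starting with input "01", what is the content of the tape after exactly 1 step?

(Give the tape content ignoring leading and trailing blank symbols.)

Execution trace:
Initial: [p0]01
Step 1: δ(p0, 0) = (pA, 0, R) → 0[pA]1

The machine reaches the accept state pA and halts.

After 1 step, the tape (ignoring leading/trailing blanks) is: 01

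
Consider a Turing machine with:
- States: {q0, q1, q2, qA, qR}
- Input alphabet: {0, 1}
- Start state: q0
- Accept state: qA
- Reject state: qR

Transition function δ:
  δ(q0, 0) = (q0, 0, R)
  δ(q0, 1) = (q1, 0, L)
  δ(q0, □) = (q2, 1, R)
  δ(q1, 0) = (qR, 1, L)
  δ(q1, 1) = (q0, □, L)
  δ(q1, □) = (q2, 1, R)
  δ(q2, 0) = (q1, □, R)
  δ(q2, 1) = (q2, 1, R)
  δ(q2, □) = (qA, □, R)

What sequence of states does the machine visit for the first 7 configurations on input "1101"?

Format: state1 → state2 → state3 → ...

Execution trace:
Initial: [q0]1101
Step 1: δ(q0, 1) = (q1, 0, L) → [q1]□0101
Step 2: δ(q1, □) = (q2, 1, R) → 1[q2]0101
Step 3: δ(q2, 0) = (q1, □, R) → 1□[q1]101
Step 4: δ(q1, 1) = (q0, □, L) → 1[q0]□□01
Step 5: δ(q0, □) = (q2, 1, R) → 11[q2]□01
Step 6: δ(q2, □) = (qA, □, R) → 11□[qA]01

The machine reaches the accept state qA and halts.

State sequence: q0 → q1 → q2 → q1 → q0 → q2 → qA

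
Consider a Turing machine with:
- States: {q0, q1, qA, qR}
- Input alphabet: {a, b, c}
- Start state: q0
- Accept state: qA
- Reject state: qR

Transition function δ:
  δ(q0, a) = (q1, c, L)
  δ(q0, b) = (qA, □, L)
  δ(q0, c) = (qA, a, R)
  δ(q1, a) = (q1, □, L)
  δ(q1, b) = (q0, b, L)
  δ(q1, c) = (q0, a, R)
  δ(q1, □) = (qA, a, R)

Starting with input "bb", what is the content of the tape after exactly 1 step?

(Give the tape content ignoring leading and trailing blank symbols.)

Execution trace:
Initial: [q0]bb
Step 1: δ(q0, b) = (qA, □, L) → [qA]□□b

The machine reaches the accept state qA and halts.

After 1 step, the tape (ignoring leading/trailing blanks) is: b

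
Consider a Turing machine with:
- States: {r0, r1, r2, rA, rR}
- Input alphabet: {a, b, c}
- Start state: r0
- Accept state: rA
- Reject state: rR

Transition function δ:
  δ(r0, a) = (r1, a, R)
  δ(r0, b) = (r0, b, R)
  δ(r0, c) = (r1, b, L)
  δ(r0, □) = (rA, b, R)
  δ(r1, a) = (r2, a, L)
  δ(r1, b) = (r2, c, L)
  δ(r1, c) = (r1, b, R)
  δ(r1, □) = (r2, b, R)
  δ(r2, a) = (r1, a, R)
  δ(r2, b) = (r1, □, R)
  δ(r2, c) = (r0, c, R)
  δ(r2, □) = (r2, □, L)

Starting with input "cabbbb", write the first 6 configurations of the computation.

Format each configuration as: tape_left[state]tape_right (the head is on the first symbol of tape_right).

Transitions applied:
Step 1: δ(r0, c) = (r1, b, L)
Step 2: δ(r1, □) = (r2, b, R)
Step 3: δ(r2, b) = (r1, □, R)
Step 4: δ(r1, a) = (r2, a, L)
Step 5: δ(r2, □) = (r2, □, L)

The first 6 configurations are:
[r0]cabbbb ⊢ [r1]□babbbb ⊢ b[r2]babbbb ⊢ b□[r1]abbbb ⊢ b[r2]□abbbb ⊢ [r2]b□abbbb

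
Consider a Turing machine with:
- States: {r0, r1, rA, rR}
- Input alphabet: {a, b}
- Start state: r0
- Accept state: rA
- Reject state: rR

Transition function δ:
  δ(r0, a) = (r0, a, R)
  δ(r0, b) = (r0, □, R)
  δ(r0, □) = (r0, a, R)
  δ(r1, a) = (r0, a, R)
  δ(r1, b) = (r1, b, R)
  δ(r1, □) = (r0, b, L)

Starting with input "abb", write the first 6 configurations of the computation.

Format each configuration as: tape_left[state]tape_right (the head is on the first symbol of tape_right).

Transitions applied:
Step 1: δ(r0, a) = (r0, a, R)
Step 2: δ(r0, b) = (r0, □, R)
Step 3: δ(r0, b) = (r0, □, R)
Step 4: δ(r0, □) = (r0, a, R)
Step 5: δ(r0, □) = (r0, a, R)

The first 6 configurations are:
[r0]abb ⊢ a[r0]bb ⊢ a□[r0]b ⊢ a□□[r0]□ ⊢ a□□a[r0]□ ⊢ a□□aa[r0]□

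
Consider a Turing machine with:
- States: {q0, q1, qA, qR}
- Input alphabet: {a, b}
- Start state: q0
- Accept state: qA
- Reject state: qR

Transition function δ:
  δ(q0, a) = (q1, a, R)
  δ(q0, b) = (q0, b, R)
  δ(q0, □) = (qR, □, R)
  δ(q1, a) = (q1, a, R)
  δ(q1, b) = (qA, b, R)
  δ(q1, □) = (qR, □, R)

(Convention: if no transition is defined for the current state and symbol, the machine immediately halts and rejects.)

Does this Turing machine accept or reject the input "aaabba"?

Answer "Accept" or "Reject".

Execution trace:
Initial: [q0]aaabba
Step 1: δ(q0, a) = (q1, a, R) → a[q1]aabba
Step 2: δ(q1, a) = (q1, a, R) → aa[q1]abba
Step 3: δ(q1, a) = (q1, a, R) → aaa[q1]bba
Step 4: δ(q1, b) = (qA, b, R) → aaab[qA]ba

The machine reaches the accept state qA and halts.

Answer: Accept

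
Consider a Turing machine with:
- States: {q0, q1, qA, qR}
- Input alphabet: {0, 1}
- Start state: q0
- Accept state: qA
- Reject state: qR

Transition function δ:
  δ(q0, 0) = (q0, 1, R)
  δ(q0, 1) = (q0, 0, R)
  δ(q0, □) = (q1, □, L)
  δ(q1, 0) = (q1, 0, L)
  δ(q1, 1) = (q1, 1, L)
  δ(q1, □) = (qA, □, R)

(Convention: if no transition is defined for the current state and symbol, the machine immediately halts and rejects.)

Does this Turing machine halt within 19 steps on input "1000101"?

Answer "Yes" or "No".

Execution trace:
Initial: [q0]1000101
Step 1: δ(q0, 1) = (q0, 0, R) → 0[q0]000101
Step 2: δ(q0, 0) = (q0, 1, R) → 01[q0]00101
Step 3: δ(q0, 0) = (q0, 1, R) → 011[q0]0101
Step 4: δ(q0, 0) = (q0, 1, R) → 0111[q0]101
Step 5: δ(q0, 1) = (q0, 0, R) → 01110[q0]01
Step 6: δ(q0, 0) = (q0, 1, R) → 011101[q0]1
Step 7: δ(q0, 1) = (q0, 0, R) → 0111010[q0]□
Step 8: δ(q0, □) = (q1, □, L) → 011101[q1]0□
Step 9: δ(q1, 0) = (q1, 0, L) → 01110[q1]10□
Step 10: δ(q1, 1) = (q1, 1, L) → 0111[q1]010□
Step 11: δ(q1, 0) = (q1, 0, L) → 011[q1]1010□
Step 12: δ(q1, 1) = (q1, 1, L) → 01[q1]11010□
Step 13: δ(q1, 1) = (q1, 1, L) → 0[q1]111010□
Step 14: δ(q1, 1) = (q1, 1, L) → [q1]0111010□
Step 15: δ(q1, 0) = (q1, 0, L) → [q1]□0111010□
Step 16: δ(q1, □) = (qA, □, R) → □[qA]0111010□

The machine reaches the accept state qA and halts.
The machine halted after 16 steps (within the 19-step bound).

Answer: Yes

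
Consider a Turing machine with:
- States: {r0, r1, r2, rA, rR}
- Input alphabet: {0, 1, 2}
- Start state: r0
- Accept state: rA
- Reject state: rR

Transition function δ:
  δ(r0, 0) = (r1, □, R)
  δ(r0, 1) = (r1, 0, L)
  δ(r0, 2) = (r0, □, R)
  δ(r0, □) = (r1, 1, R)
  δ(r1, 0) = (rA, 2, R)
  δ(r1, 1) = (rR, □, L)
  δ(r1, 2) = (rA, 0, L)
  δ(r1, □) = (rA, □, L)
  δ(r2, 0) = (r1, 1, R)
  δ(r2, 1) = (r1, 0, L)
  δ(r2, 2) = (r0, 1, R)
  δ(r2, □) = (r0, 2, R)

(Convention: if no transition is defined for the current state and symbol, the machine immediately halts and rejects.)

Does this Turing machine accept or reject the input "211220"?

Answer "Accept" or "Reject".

Execution trace:
Initial: [r0]211220
Step 1: δ(r0, 2) = (r0, □, R) → □[r0]11220
Step 2: δ(r0, 1) = (r1, 0, L) → [r1]□01220
Step 3: δ(r1, □) = (rA, □, L) → [rA]□□01220

The machine reaches the accept state rA and halts.

Answer: Accept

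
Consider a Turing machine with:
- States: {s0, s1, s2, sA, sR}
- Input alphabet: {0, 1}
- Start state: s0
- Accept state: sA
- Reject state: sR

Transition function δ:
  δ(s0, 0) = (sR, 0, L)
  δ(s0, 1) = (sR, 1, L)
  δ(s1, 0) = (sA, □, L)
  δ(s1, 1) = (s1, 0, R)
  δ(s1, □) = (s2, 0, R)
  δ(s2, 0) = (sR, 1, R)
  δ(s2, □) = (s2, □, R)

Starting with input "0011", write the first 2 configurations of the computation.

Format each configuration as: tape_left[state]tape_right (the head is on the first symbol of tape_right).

Transitions applied:
Step 1: δ(s0, 0) = (sR, 0, L)

The first 2 configurations are:
[s0]0011 ⊢ [sR]□0011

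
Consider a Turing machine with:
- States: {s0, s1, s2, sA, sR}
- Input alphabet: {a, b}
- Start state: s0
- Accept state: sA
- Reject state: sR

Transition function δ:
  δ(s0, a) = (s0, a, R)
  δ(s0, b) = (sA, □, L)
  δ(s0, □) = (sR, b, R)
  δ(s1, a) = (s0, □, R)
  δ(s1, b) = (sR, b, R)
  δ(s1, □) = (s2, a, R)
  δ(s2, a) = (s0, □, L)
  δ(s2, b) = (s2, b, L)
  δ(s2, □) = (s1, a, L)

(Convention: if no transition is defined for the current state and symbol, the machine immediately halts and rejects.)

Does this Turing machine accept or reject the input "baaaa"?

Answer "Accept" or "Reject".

Execution trace:
Initial: [s0]baaaa
Step 1: δ(s0, b) = (sA, □, L) → [sA]□□aaaa

The machine reaches the accept state sA and halts.

Answer: Accept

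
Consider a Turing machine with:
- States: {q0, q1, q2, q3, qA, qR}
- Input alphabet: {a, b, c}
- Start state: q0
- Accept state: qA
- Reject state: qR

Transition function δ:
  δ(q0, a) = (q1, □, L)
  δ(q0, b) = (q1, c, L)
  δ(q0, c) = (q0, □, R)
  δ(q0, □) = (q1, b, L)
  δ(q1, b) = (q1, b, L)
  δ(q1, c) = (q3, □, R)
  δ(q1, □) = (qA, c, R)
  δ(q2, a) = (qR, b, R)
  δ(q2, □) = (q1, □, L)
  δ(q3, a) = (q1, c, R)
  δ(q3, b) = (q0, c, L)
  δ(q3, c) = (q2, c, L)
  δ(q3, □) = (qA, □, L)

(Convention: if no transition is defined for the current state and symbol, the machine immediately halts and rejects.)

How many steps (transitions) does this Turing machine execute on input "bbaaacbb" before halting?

Execution trace:
Initial: [q0]bbaaacbb
Step 1: δ(q0, b) = (q1, c, L) → [q1]□cbaaacbb
Step 2: δ(q1, □) = (qA, c, R) → c[qA]cbaaacbb

The machine reaches the accept state qA and halts.

The machine executed 2 steps before halting.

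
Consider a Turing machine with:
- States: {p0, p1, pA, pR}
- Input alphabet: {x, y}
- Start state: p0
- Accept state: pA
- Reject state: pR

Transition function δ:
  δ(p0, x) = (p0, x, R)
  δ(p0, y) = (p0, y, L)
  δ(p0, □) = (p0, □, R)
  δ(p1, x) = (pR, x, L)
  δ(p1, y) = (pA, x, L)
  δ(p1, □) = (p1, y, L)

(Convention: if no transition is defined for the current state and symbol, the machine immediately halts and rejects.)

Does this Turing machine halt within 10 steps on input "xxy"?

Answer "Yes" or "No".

Execution trace:
Initial: [p0]xxy
Step 1: δ(p0, x) = (p0, x, R) → x[p0]xy
Step 2: δ(p0, x) = (p0, x, R) → xx[p0]y
Step 3: δ(p0, y) = (p0, y, L) → x[p0]xy
Step 4: δ(p0, x) = (p0, x, R) → xx[p0]y
Step 5: δ(p0, y) = (p0, y, L) → x[p0]xy
Step 6: δ(p0, x) = (p0, x, R) → xx[p0]y
Step 7: δ(p0, y) = (p0, y, L) → x[p0]xy
Step 8: δ(p0, x) = (p0, x, R) → xx[p0]y
Step 9: δ(p0, y) = (p0, y, L) → x[p0]xy
Step 10: δ(p0, x) = (p0, x, R) → xx[p0]y

The machine has not reached a halting state after 10 steps.
The machine did not halt within the 10-step bound.

Answer: No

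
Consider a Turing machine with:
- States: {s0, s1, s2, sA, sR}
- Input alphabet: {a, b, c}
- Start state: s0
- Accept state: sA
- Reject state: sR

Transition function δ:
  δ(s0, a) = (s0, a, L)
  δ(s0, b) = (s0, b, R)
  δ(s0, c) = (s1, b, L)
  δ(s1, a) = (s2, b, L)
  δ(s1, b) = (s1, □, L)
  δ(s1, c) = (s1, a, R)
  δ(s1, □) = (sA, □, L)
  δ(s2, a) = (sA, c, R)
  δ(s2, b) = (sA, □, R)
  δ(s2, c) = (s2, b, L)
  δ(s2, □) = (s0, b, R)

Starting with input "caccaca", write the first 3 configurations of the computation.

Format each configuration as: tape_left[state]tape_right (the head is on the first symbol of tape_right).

Transitions applied:
Step 1: δ(s0, c) = (s1, b, L)
Step 2: δ(s1, □) = (sA, □, L)

The first 3 configurations are:
[s0]caccaca ⊢ [s1]□baccaca ⊢ [sA]□□baccaca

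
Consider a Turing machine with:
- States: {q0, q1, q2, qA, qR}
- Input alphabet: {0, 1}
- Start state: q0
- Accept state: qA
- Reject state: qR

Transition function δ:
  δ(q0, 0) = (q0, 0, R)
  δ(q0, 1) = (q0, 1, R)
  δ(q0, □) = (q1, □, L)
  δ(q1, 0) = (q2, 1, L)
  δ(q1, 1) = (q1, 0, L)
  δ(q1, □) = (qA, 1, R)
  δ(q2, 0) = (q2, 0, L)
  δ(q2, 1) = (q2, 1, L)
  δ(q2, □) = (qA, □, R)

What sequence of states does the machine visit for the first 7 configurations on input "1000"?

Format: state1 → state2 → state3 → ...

Execution trace:
Initial: [q0]1000
Step 1: δ(q0, 1) = (q0, 1, R) → 1[q0]000
Step 2: δ(q0, 0) = (q0, 0, R) → 10[q0]00
Step 3: δ(q0, 0) = (q0, 0, R) → 100[q0]0
Step 4: δ(q0, 0) = (q0, 0, R) → 1000[q0]□
Step 5: δ(q0, □) = (q1, □, L) → 100[q1]0□
Step 6: δ(q1, 0) = (q2, 1, L) → 10[q2]01□

State sequence: q0 → q0 → q0 → q0 → q0 → q1 → q2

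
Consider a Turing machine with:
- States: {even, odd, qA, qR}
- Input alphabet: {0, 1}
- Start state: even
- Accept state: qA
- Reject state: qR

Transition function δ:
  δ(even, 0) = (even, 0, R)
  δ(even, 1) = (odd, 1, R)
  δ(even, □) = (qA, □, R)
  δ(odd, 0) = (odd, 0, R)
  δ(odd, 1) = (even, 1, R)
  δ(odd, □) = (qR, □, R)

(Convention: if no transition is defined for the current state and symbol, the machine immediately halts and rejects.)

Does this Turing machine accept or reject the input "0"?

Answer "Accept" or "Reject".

Execution trace:
Initial: [even]0
Step 1: δ(even, 0) = (even, 0, R) → 0[even]□
Step 2: δ(even, □) = (qA, □, R) → 0□[qA]□

The machine reaches the accept state qA and halts.

Answer: Accept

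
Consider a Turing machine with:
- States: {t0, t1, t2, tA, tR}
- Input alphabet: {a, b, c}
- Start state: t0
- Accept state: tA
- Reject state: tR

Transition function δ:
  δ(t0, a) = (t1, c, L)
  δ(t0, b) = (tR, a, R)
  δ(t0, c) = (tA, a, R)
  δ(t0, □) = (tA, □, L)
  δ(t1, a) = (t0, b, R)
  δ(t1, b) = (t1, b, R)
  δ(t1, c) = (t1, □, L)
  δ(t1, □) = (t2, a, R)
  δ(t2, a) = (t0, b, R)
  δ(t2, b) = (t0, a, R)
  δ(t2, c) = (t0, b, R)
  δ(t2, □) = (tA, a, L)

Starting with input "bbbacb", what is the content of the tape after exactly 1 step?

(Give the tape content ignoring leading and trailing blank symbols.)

Execution trace:
Initial: [t0]bbbacb
Step 1: δ(t0, b) = (tR, a, R) → a[tR]bbacb

The machine reaches the reject state tR and halts.

After 1 step, the tape (ignoring leading/trailing blanks) is: abbacb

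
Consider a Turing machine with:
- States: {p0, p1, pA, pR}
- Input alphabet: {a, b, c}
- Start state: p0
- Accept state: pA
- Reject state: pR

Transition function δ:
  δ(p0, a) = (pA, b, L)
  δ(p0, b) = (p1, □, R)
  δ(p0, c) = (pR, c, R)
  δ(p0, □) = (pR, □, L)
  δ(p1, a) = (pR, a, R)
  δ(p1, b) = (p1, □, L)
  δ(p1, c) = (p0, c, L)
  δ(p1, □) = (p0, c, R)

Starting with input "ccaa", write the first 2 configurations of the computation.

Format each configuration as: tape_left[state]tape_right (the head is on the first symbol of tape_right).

Transitions applied:
Step 1: δ(p0, c) = (pR, c, R)

The first 2 configurations are:
[p0]ccaa ⊢ c[pR]caa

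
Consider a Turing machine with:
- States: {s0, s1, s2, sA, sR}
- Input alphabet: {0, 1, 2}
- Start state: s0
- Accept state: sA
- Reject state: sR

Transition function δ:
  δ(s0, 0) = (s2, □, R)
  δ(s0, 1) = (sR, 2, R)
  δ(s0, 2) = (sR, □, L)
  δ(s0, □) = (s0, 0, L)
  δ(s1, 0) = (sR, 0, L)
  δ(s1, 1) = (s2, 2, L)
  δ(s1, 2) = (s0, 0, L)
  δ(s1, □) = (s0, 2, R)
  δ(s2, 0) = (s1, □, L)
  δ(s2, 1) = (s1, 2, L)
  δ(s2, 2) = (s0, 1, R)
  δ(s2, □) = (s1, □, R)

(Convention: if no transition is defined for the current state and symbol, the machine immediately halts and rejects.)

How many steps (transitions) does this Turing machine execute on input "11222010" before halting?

Execution trace:
Initial: [s0]11222010
Step 1: δ(s0, 1) = (sR, 2, R) → 2[sR]1222010

The machine reaches the reject state sR and halts.

The machine executed 1 step before halting.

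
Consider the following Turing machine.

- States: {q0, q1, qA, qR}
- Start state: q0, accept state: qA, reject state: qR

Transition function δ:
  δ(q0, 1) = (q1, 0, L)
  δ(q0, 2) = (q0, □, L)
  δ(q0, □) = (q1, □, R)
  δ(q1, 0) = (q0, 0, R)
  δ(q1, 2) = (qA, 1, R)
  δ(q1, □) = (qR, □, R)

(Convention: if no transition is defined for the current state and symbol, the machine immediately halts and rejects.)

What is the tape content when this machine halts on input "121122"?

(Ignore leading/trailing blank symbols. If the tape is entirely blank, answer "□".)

Execution trace:
Initial: [q0]121122
Step 1: δ(q0, 1) = (q1, 0, L) → [q1]□021122
Step 2: δ(q1, □) = (qR, □, R) → □[qR]021122

The machine reaches the reject state qR and halts.

Final tape (ignoring leading/trailing blanks): 021122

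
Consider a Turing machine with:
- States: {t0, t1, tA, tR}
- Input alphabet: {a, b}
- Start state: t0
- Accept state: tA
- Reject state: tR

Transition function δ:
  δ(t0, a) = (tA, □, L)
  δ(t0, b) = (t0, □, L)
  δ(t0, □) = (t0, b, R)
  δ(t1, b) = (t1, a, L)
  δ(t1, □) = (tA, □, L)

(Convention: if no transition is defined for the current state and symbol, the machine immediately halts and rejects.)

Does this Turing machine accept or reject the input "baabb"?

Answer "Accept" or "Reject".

Execution trace:
Initial: [t0]baabb
Step 1: δ(t0, b) = (t0, □, L) → [t0]□□aabb
Step 2: δ(t0, □) = (t0, b, R) → b[t0]□aabb
Step 3: δ(t0, □) = (t0, b, R) → bb[t0]aabb
Step 4: δ(t0, a) = (tA, □, L) → b[tA]b□abb

The machine reaches the accept state tA and halts.

Answer: Accept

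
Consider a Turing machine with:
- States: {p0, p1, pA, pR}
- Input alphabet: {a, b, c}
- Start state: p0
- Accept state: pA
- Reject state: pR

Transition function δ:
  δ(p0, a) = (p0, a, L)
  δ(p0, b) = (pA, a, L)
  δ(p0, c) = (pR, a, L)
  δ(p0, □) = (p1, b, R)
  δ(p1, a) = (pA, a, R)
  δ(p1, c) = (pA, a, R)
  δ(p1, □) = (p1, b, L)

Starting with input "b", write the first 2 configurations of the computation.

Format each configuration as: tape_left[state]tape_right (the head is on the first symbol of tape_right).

Transitions applied:
Step 1: δ(p0, b) = (pA, a, L)

The first 2 configurations are:
[p0]b ⊢ [pA]□a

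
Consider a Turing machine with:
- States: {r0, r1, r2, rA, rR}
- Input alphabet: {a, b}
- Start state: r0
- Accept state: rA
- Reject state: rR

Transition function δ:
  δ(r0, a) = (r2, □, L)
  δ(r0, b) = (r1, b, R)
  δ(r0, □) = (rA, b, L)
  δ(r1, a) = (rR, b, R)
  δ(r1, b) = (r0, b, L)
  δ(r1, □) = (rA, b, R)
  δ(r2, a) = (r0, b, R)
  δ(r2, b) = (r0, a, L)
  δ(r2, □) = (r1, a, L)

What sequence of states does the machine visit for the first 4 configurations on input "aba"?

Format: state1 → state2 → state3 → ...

Execution trace:
Initial: [r0]aba
Step 1: δ(r0, a) = (r2, □, L) → [r2]□□ba
Step 2: δ(r2, □) = (r1, a, L) → [r1]□a□ba
Step 3: δ(r1, □) = (rA, b, R) → b[rA]a□ba

The machine reaches the accept state rA and halts.

State sequence: r0 → r2 → r1 → rA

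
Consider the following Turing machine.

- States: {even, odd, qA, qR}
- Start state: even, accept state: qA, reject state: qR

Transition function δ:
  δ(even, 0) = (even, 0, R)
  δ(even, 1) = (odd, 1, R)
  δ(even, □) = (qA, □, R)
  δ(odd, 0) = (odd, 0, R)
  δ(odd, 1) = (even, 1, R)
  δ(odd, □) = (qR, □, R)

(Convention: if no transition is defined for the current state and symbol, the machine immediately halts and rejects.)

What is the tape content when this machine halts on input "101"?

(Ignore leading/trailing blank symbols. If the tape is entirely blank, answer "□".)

Execution trace:
Initial: [even]101
Step 1: δ(even, 1) = (odd, 1, R) → 1[odd]01
Step 2: δ(odd, 0) = (odd, 0, R) → 10[odd]1
Step 3: δ(odd, 1) = (even, 1, R) → 101[even]□
Step 4: δ(even, □) = (qA, □, R) → 101□[qA]□

The machine reaches the accept state qA and halts.

Final tape (ignoring leading/trailing blanks): 101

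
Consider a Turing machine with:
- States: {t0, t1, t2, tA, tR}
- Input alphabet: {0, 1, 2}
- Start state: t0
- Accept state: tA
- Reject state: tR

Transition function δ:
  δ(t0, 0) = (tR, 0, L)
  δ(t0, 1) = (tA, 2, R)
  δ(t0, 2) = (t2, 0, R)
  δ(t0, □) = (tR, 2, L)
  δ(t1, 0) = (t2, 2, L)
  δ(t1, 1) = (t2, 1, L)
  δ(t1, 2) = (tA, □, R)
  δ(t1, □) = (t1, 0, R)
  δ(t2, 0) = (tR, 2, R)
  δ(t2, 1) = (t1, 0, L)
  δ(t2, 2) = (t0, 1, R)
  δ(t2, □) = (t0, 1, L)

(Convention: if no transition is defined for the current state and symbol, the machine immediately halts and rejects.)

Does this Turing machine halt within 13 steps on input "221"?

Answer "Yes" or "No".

Execution trace:
Initial: [t0]221
Step 1: δ(t0, 2) = (t2, 0, R) → 0[t2]21
Step 2: δ(t2, 2) = (t0, 1, R) → 01[t0]1
Step 3: δ(t0, 1) = (tA, 2, R) → 012[tA]□

The machine reaches the accept state tA and halts.
The machine halted after 3 steps (within the 13-step bound).

Answer: Yes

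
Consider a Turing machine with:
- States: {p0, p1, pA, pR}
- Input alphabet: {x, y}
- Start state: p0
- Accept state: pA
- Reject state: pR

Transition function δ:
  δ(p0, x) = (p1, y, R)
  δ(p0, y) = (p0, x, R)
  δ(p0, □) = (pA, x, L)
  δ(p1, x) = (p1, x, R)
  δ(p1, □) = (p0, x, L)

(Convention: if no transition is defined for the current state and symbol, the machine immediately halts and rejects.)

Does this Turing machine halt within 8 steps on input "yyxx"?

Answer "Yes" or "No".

Execution trace:
Initial: [p0]yyxx
Step 1: δ(p0, y) = (p0, x, R) → x[p0]yxx
Step 2: δ(p0, y) = (p0, x, R) → xx[p0]xx
Step 3: δ(p0, x) = (p1, y, R) → xxy[p1]x
Step 4: δ(p1, x) = (p1, x, R) → xxyx[p1]□
Step 5: δ(p1, □) = (p0, x, L) → xxy[p0]xx
Step 6: δ(p0, x) = (p1, y, R) → xxyy[p1]x
Step 7: δ(p1, x) = (p1, x, R) → xxyyx[p1]□
Step 8: δ(p1, □) = (p0, x, L) → xxyy[p0]xx

The machine has not reached a halting state after 8 steps.
The machine did not halt within the 8-step bound.

Answer: No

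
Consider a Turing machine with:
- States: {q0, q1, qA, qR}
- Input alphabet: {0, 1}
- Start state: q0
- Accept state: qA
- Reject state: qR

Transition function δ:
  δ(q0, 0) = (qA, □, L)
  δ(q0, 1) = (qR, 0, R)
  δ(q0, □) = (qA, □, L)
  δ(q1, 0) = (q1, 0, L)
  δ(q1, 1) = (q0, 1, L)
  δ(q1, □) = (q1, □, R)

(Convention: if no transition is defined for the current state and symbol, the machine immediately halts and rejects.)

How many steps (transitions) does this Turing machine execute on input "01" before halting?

Execution trace:
Initial: [q0]01
Step 1: δ(q0, 0) = (qA, □, L) → [qA]□□1

The machine reaches the accept state qA and halts.

The machine executed 1 step before halting.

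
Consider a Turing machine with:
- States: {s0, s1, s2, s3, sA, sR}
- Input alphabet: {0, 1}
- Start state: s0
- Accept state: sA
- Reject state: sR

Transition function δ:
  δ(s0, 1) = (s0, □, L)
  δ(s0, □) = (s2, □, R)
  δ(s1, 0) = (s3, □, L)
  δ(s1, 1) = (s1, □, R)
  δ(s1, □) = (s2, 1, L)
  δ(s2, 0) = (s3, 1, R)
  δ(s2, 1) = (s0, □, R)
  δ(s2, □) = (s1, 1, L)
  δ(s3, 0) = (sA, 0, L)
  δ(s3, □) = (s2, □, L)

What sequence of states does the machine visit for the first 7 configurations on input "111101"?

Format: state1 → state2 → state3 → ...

Execution trace:
Initial: [s0]111101
Step 1: δ(s0, 1) = (s0, □, L) → [s0]□□11101
Step 2: δ(s0, □) = (s2, □, R) → □[s2]□11101
Step 3: δ(s2, □) = (s1, 1, L) → [s1]□111101
Step 4: δ(s1, □) = (s2, 1, L) → [s2]□1111101
Step 5: δ(s2, □) = (s1, 1, L) → [s1]□11111101
Step 6: δ(s1, □) = (s2, 1, L) → [s2]□111111101

State sequence: s0 → s0 → s2 → s1 → s2 → s1 → s2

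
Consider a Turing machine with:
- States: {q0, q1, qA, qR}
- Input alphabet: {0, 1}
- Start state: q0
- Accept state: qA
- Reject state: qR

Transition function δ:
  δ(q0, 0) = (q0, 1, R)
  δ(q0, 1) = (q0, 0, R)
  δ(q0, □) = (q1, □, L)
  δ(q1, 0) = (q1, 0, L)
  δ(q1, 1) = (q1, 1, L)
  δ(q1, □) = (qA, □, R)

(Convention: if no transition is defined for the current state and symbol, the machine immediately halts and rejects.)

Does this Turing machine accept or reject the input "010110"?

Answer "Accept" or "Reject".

Execution trace:
Initial: [q0]010110
Step 1: δ(q0, 0) = (q0, 1, R) → 1[q0]10110
Step 2: δ(q0, 1) = (q0, 0, R) → 10[q0]0110
Step 3: δ(q0, 0) = (q0, 1, R) → 101[q0]110
Step 4: δ(q0, 1) = (q0, 0, R) → 1010[q0]10
Step 5: δ(q0, 1) = (q0, 0, R) → 10100[q0]0
Step 6: δ(q0, 0) = (q0, 1, R) → 101001[q0]□
Step 7: δ(q0, □) = (q1, □, L) → 10100[q1]1□
Step 8: δ(q1, 1) = (q1, 1, L) → 1010[q1]01□
Step 9: δ(q1, 0) = (q1, 0, L) → 101[q1]001□
Step 10: δ(q1, 0) = (q1, 0, L) → 10[q1]1001□
Step 11: δ(q1, 1) = (q1, 1, L) → 1[q1]01001□
Step 12: δ(q1, 0) = (q1, 0, L) → [q1]101001□
Step 13: δ(q1, 1) = (q1, 1, L) → [q1]□101001□
Step 14: δ(q1, □) = (qA, □, R) → □[qA]101001□

The machine reaches the accept state qA and halts.

Answer: Accept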